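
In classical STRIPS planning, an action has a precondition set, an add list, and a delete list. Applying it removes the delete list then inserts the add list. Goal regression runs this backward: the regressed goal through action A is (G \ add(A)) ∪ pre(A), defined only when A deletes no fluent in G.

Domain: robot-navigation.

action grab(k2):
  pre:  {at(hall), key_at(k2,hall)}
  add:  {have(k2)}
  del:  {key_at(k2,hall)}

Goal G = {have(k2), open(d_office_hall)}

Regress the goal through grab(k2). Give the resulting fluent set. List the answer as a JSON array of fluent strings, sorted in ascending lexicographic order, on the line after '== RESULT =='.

Regress:
  G ∩ del = {}  (empty — regression defined)
  G \ add = {have(k2), open(d_office_hall)} \ {have(k2)} = {open(d_office_hall)}
  ∪ pre   = {open(d_office_hall)} ∪ {at(hall), key_at(k2,hall)}
          = {at(hall), key_at(k2,hall), open(d_office_hall)}

== RESULT ==
["at(hall)", "key_at(k2,hall)", "open(d_office_hall)"]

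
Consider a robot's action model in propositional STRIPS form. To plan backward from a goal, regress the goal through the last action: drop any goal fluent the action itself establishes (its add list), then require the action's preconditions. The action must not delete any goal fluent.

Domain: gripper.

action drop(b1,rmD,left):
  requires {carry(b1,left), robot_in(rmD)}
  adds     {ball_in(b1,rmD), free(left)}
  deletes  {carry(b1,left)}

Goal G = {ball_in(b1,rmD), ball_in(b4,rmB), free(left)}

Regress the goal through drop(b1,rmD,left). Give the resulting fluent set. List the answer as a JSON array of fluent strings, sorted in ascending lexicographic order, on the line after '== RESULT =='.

Regress:
  G ∩ del = {}  (empty — regression defined)
  G \ add = {ball_in(b1,rmD), ball_in(b4,rmB), free(left)} \ {ball_in(b1,rmD), free(left)} = {ball_in(b4,rmB)}
  ∪ pre   = {ball_in(b4,rmB)} ∪ {carry(b1,left), robot_in(rmD)}
          = {ball_in(b4,rmB), carry(b1,left), robot_in(rmD)}

== RESULT ==
["ball_in(b4,rmB)", "carry(b1,left)", "robot_in(rmD)"]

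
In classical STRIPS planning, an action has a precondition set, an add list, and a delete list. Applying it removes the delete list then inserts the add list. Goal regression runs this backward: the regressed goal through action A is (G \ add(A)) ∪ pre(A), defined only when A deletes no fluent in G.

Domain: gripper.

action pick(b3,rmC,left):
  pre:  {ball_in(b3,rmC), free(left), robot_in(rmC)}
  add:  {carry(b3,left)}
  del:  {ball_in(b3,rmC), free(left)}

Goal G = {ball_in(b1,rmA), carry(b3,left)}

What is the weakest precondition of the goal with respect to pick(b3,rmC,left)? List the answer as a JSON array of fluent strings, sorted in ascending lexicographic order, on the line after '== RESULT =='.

Regress:
  G ∩ del = {}  (empty — regression defined)
  G \ add = {ball_in(b1,rmA), carry(b3,left)} \ {carry(b3,left)} = {ball_in(b1,rmA)}
  ∪ pre   = {ball_in(b1,rmA)} ∪ {ball_in(b3,rmC), free(left), robot_in(rmC)}
          = {ball_in(b1,rmA), ball_in(b3,rmC), free(left), robot_in(rmC)}

== RESULT ==
["ball_in(b1,rmA)", "ball_in(b3,rmC)", "free(left)", "robot_in(rmC)"]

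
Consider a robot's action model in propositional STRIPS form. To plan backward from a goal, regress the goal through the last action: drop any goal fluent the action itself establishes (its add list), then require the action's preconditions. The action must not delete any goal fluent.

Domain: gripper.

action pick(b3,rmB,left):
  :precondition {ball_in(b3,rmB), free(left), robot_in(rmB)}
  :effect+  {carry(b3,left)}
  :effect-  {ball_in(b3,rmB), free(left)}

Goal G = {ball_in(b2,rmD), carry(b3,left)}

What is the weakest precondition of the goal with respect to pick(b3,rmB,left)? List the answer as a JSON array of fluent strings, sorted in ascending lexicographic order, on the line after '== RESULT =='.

Regress:
  G ∩ del = {}  (empty — regression defined)
  G \ add = {ball_in(b2,rmD), carry(b3,left)} \ {carry(b3,left)} = {ball_in(b2,rmD)}
  ∪ pre   = {ball_in(b2,rmD)} ∪ {ball_in(b3,rmB), free(left), robot_in(rmB)}
          = {ball_in(b2,rmD), ball_in(b3,rmB), free(left), robot_in(rmB)}

== RESULT ==
["ball_in(b2,rmD)", "ball_in(b3,rmB)", "free(left)", "robot_in(rmB)"]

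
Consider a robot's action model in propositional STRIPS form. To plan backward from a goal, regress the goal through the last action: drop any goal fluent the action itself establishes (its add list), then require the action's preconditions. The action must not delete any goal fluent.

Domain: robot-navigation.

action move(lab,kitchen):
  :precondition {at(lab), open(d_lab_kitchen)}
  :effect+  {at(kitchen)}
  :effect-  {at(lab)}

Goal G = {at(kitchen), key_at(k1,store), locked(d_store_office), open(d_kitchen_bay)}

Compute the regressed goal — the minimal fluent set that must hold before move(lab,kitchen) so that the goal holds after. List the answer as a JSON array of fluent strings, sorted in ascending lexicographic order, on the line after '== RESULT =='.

Compute (G \ add) ∪ pre:
  G ∩ del = {}  (empty — regression defined)
  G \ add = {at(kitchen), key_at(k1,store), locked(d_store_office), open(d_kitchen_bay)} \ {at(kitchen)} = {key_at(k1,store), locked(d_store_office), open(d_kitchen_bay)}
  ∪ pre   = {key_at(k1,store), locked(d_store_office), open(d_kitchen_bay)} ∪ {at(lab), open(d_lab_kitchen)}
          = {at(lab), key_at(k1,store), locked(d_store_office), open(d_kitchen_bay), open(d_lab_kitchen)}

== RESULT ==
["at(lab)", "key_at(k1,store)", "locked(d_store_office)", "open(d_kitchen_bay)", "open(d_lab_kitchen)"]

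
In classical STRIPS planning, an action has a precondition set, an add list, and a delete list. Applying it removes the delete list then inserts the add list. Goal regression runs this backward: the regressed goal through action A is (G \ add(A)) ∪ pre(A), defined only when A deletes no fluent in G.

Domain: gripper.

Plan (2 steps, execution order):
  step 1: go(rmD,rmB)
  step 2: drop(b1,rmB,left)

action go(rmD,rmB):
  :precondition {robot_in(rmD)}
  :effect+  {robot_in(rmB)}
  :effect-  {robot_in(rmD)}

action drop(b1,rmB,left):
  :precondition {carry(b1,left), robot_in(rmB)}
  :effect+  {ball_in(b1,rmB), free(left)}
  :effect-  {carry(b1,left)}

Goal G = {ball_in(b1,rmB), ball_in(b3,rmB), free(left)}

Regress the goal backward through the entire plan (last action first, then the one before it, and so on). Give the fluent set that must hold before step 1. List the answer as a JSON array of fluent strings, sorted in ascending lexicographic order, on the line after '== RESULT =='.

Work backward from the goal:
  through step 2 (drop(b1,rmB,left)): drop {ball_in(b1,rmB), free(left)}, keep {ball_in(b3,rmB)}, require {carry(b1,left), robot_in(rmB)}
    → {ball_in(b3,rmB), carry(b1,left), robot_in(rmB)}
  through step 1 (go(rmD,rmB)): drop {robot_in(rmB)}, keep {ball_in(b3,rmB), carry(b1,left)}, require {robot_in(rmD)}
    → {ball_in(b3,rmB), carry(b1,left), robot_in(rmD)}

== RESULT ==
["ball_in(b3,rmB)", "carry(b1,left)", "robot_in(rmD)"]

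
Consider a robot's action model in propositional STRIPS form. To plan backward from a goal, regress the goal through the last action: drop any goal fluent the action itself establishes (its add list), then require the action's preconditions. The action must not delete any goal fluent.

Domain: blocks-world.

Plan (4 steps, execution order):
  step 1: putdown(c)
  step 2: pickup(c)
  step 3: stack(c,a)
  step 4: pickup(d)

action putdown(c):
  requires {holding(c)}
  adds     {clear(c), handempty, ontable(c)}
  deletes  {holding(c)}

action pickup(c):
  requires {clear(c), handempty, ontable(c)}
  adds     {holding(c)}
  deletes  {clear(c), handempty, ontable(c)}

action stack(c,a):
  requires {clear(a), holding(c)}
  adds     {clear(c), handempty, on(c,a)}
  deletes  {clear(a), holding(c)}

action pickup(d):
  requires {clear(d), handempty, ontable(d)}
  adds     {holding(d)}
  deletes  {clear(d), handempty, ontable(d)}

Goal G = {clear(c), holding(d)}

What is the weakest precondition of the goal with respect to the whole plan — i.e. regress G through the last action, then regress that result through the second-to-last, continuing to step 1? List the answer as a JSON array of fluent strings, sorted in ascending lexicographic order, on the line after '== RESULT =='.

Work backward from the goal:
  through step 4 (pickup(d)): drop {holding(d)}, keep {clear(c)}, require {clear(d), handempty, ontable(d)}
    → {clear(c), clear(d), handempty, ontable(d)}
  through step 3 (stack(c,a)): drop {clear(c), handempty}, keep {clear(d), ontable(d)}, require {clear(a), holding(c)}
    → {clear(a), clear(d), holding(c), ontable(d)}
  through step 2 (pickup(c)): drop {holding(c)}, keep {clear(a), clear(d), ontable(d)}, require {clear(c), handempty, ontable(c)}
    → {clear(a), clear(c), clear(d), handempty, ontable(c), ontable(d)}
  through step 1 (putdown(c)): drop {clear(c), handempty, ontable(c)}, keep {clear(a), clear(d), ontable(d)}, require {holding(c)}
    → {clear(a), clear(d), holding(c), ontable(d)}

== RESULT ==
["clear(a)", "clear(d)", "holding(c)", "ontable(d)"]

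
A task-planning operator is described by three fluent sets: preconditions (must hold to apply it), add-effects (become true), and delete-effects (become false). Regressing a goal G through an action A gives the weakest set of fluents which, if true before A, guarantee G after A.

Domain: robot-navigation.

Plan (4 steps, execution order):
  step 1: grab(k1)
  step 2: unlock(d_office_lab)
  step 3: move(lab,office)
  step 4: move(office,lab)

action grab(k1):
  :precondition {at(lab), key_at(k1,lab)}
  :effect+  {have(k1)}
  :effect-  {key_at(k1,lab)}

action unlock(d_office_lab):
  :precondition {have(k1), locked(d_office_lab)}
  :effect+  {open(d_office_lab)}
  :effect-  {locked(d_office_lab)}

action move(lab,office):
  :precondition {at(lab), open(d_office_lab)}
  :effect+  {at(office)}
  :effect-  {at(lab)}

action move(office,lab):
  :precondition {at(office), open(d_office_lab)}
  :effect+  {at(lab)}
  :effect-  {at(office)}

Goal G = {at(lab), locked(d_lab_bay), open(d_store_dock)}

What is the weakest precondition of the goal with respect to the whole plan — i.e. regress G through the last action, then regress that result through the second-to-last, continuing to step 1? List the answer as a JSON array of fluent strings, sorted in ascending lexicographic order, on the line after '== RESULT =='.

Work backward from the goal:
  through step 4 (move(office,lab)): drop {at(lab)}, keep {locked(d_lab_bay), open(d_store_dock)}, require {at(office), open(d_office_lab)}
    → {at(office), locked(d_lab_bay), open(d_office_lab), open(d_store_dock)}
  through step 3 (move(lab,office)): drop {at(office)}, keep {locked(d_lab_bay), open(d_office_lab), open(d_store_dock)}, require {at(lab), open(d_office_lab)}
    → {at(lab), locked(d_lab_bay), open(d_office_lab), open(d_store_dock)}
  through step 2 (unlock(d_office_lab)): drop {open(d_office_lab)}, keep {at(lab), locked(d_lab_bay), open(d_store_dock)}, require {have(k1), locked(d_office_lab)}
    → {at(lab), have(k1), locked(d_lab_bay), locked(d_office_lab), open(d_store_dock)}
  through step 1 (grab(k1)): drop {have(k1)}, keep {at(lab), locked(d_lab_bay), locked(d_office_lab), open(d_store_dock)}, require {at(lab), key_at(k1,lab)}
    → {at(lab), key_at(k1,lab), locked(d_lab_bay), locked(d_office_lab), open(d_store_dock)}

== RESULT ==
["at(lab)", "key_at(k1,lab)", "locked(d_lab_bay)", "locked(d_office_lab)", "open(d_store_dock)"]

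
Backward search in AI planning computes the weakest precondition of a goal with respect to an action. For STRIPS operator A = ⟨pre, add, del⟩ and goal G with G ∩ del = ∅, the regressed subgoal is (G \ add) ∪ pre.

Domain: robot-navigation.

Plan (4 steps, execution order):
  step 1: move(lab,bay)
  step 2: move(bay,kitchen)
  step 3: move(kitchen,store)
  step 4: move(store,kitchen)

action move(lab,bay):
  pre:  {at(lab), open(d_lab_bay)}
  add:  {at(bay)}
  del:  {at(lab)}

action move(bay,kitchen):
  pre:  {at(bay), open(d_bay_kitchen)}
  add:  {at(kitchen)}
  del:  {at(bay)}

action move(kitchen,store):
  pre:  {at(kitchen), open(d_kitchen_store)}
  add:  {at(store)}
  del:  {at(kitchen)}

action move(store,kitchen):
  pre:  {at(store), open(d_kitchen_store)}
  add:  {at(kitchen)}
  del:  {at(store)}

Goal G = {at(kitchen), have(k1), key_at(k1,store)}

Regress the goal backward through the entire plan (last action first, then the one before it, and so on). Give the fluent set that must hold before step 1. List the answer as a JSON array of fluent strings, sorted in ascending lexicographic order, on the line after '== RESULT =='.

Work backward from the goal:
  through step 4 (move(store,kitchen)): drop {at(kitchen)}, keep {have(k1), key_at(k1,store)}, require {at(store), open(d_kitchen_store)}
    → {at(store), have(k1), key_at(k1,store), open(d_kitchen_store)}
  through step 3 (move(kitchen,store)): drop {at(store)}, keep {have(k1), key_at(k1,store), open(d_kitchen_store)}, require {at(kitchen), open(d_kitchen_store)}
    → {at(kitchen), have(k1), key_at(k1,store), open(d_kitchen_store)}
  through step 2 (move(bay,kitchen)): drop {at(kitchen)}, keep {have(k1), key_at(k1,store), open(d_kitchen_store)}, require {at(bay), open(d_bay_kitchen)}
    → {at(bay), have(k1), key_at(k1,store), open(d_bay_kitchen), open(d_kitchen_store)}
  through step 1 (move(lab,bay)): drop {at(bay)}, keep {have(k1), key_at(k1,store), open(d_bay_kitchen), open(d_kitchen_store)}, require {at(lab), open(d_lab_bay)}
    → {at(lab), have(k1), key_at(k1,store), open(d_bay_kitchen), open(d_kitchen_store), open(d_lab_bay)}

== RESULT ==
["at(lab)", "have(k1)", "key_at(k1,store)", "open(d_bay_kitchen)", "open(d_kitchen_store)", "open(d_lab_bay)"]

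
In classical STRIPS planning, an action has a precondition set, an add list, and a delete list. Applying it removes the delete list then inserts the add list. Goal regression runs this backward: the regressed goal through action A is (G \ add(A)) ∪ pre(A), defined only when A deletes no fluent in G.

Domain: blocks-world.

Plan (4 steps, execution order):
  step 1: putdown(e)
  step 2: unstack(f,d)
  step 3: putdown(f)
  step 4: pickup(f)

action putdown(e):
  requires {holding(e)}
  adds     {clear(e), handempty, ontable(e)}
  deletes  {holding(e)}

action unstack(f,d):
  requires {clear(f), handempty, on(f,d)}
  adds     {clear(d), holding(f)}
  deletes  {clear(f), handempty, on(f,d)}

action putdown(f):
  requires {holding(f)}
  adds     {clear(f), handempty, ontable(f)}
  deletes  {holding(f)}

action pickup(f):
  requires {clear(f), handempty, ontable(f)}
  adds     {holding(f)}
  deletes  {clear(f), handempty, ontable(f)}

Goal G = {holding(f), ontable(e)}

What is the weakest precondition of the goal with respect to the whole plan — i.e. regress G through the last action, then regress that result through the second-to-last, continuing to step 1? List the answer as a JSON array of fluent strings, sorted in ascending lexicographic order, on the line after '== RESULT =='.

Regress step by step:
  through step 4 (pickup(f)): drop {holding(f)}, keep {ontable(e)}, require {clear(f), handempty, ontable(f)}
    → {clear(f), handempty, ontable(e), ontable(f)}
  through step 3 (putdown(f)): drop {clear(f), handempty, ontable(f)}, keep {ontable(e)}, require {holding(f)}
    → {holding(f), ontable(e)}
  through step 2 (unstack(f,d)): drop {holding(f)}, keep {ontable(e)}, require {clear(f), handempty, on(f,d)}
    → {clear(f), handempty, on(f,d), ontable(e)}
  through step 1 (putdown(e)): drop {handempty, ontable(e)}, keep {clear(f), on(f,d)}, require {holding(e)}
    → {clear(f), holding(e), on(f,d)}

== RESULT ==
["clear(f)", "holding(e)", "on(f,d)"]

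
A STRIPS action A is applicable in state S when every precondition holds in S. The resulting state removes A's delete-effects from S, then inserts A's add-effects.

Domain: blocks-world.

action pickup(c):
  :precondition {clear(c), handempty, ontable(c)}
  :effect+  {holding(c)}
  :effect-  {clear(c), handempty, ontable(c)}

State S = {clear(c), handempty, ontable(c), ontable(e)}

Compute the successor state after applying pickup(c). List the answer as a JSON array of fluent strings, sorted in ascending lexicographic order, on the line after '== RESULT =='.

Progress:
  pre ⊆ S: {clear(c), handempty, ontable(c)} ⊆ S  — applicable
  S \ del = {ontable(e)}
  ∪ add   = {holding(c), ontable(e)}

== RESULT ==
["holding(c)", "ontable(e)"]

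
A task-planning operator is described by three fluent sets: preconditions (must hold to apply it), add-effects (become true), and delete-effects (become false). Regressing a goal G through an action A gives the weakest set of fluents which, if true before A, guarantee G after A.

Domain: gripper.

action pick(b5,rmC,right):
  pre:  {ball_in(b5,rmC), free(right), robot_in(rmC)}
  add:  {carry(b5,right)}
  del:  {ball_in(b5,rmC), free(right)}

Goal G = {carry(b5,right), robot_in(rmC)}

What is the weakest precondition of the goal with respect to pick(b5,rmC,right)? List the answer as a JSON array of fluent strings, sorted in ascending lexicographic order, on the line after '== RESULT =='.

Compute (G \ add) ∪ pre:
  G ∩ del = {}  (empty — regression defined)
  G \ add = {carry(b5,right), robot_in(rmC)} \ {carry(b5,right)} = {robot_in(rmC)}
  ∪ pre   = {robot_in(rmC)} ∪ {ball_in(b5,rmC), free(right), robot_in(rmC)}
          = {ball_in(b5,rmC), free(right), robot_in(rmC)}

== RESULT ==
["ball_in(b5,rmC)", "free(right)", "robot_in(rmC)"]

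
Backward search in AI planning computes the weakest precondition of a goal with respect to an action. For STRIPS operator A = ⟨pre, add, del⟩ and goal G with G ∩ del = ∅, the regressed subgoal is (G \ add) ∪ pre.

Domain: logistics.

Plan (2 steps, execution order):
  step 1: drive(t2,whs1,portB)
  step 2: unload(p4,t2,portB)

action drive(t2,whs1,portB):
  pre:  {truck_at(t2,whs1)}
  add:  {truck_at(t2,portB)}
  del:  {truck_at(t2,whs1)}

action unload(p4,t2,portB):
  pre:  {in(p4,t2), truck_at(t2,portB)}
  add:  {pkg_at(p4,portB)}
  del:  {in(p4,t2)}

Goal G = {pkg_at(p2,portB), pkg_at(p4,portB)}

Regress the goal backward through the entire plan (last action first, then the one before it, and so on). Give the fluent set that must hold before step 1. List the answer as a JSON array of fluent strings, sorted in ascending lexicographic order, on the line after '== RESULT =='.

Regress step by step:
  through step 2 (unload(p4,t2,portB)): drop {pkg_at(p4,portB)}, keep {pkg_at(p2,portB)}, require {in(p4,t2), truck_at(t2,portB)}
    → {in(p4,t2), pkg_at(p2,portB), truck_at(t2,portB)}
  through step 1 (drive(t2,whs1,portB)): drop {truck_at(t2,portB)}, keep {in(p4,t2), pkg_at(p2,portB)}, require {truck_at(t2,whs1)}
    → {in(p4,t2), pkg_at(p2,portB), truck_at(t2,whs1)}

== RESULT ==
["in(p4,t2)", "pkg_at(p2,portB)", "truck_at(t2,whs1)"]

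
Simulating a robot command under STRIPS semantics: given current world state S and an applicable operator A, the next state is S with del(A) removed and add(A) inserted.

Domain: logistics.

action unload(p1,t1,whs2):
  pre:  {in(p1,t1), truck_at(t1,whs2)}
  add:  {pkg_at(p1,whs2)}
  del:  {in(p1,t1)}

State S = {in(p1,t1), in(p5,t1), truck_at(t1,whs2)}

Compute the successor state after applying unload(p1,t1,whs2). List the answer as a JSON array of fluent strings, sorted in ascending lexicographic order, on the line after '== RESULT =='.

Compute (S \ del) ∪ add:
  pre ⊆ S: {in(p1,t1), truck_at(t1,whs2)} ⊆ S  — applicable
  S \ del = {in(p5,t1), truck_at(t1,whs2)}
  ∪ add   = {in(p5,t1), pkg_at(p1,whs2), truck_at(t1,whs2)}

== RESULT ==
["in(p5,t1)", "pkg_at(p1,whs2)", "truck_at(t1,whs2)"]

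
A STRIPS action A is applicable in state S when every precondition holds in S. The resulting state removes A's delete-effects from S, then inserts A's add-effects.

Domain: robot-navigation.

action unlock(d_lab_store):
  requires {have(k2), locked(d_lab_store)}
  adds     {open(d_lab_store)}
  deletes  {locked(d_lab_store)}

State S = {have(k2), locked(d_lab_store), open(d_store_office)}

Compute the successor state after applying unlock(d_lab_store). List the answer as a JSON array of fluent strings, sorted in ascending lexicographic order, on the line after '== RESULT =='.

Progress:
  pre ⊆ S: {have(k2), locked(d_lab_store)} ⊆ S  — applicable
  S \ del = {have(k2), open(d_store_office)}
  ∪ add   = {have(k2), open(d_lab_store), open(d_store_office)}

== RESULT ==
["have(k2)", "open(d_lab_store)", "open(d_store_office)"]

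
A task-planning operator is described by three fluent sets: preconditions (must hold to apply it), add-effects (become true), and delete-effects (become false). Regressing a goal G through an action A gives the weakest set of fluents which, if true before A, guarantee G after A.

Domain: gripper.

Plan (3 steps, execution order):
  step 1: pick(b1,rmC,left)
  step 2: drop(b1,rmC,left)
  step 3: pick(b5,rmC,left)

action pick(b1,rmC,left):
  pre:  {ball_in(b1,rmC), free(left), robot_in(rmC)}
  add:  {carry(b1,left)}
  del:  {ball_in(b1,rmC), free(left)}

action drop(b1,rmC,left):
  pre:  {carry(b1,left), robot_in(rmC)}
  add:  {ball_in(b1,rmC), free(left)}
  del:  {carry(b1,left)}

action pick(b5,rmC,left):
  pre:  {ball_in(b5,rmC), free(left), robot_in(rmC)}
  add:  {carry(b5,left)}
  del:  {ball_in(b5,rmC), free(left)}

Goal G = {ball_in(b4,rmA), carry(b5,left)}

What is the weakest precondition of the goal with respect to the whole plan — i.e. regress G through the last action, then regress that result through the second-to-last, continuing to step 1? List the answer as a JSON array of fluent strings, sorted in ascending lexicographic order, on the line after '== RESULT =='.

Work backward from the goal:
  through step 3 (pick(b5,rmC,left)): drop {carry(b5,left)}, keep {ball_in(b4,rmA)}, require {ball_in(b5,rmC), free(left), robot_in(rmC)}
    → {ball_in(b4,rmA), ball_in(b5,rmC), free(left), robot_in(rmC)}
  through step 2 (drop(b1,rmC,left)): drop {free(left)}, keep {ball_in(b4,rmA), ball_in(b5,rmC), robot_in(rmC)}, require {carry(b1,left), robot_in(rmC)}
    → {ball_in(b4,rmA), ball_in(b5,rmC), carry(b1,left), robot_in(rmC)}
  through step 1 (pick(b1,rmC,left)): drop {carry(b1,left)}, keep {ball_in(b4,rmA), ball_in(b5,rmC), robot_in(rmC)}, require {ball_in(b1,rmC), free(left), robot_in(rmC)}
    → {ball_in(b1,rmC), ball_in(b4,rmA), ball_in(b5,rmC), free(left), robot_in(rmC)}

== RESULT ==
["ball_in(b1,rmC)", "ball_in(b4,rmA)", "ball_in(b5,rmC)", "free(left)", "robot_in(rmC)"]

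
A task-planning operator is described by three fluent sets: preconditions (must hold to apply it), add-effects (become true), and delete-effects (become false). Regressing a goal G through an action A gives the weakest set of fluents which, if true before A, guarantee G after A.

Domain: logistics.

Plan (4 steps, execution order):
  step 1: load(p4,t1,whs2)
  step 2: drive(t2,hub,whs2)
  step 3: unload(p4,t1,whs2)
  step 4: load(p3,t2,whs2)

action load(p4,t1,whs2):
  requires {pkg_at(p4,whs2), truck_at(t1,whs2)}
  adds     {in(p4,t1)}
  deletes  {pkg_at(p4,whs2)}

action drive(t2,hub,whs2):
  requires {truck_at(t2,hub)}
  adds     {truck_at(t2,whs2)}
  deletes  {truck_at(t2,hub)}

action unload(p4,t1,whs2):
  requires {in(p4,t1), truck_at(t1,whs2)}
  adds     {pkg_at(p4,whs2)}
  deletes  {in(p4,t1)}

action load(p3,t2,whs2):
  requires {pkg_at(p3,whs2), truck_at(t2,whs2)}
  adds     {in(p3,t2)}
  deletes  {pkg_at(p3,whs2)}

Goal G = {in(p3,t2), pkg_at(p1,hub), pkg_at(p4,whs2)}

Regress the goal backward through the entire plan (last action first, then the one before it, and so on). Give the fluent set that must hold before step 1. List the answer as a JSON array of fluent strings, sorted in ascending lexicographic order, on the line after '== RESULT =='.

Regress step by step:
  through step 4 (load(p3,t2,whs2)): drop {in(p3,t2)}, keep {pkg_at(p1,hub), pkg_at(p4,whs2)}, require {pkg_at(p3,whs2), truck_at(t2,whs2)}
    → {pkg_at(p1,hub), pkg_at(p3,whs2), pkg_at(p4,whs2), truck_at(t2,whs2)}
  through step 3 (unload(p4,t1,whs2)): drop {pkg_at(p4,whs2)}, keep {pkg_at(p1,hub), pkg_at(p3,whs2), truck_at(t2,whs2)}, require {in(p4,t1), truck_at(t1,whs2)}
    → {in(p4,t1), pkg_at(p1,hub), pkg_at(p3,whs2), truck_at(t1,whs2), truck_at(t2,whs2)}
  through step 2 (drive(t2,hub,whs2)): drop {truck_at(t2,whs2)}, keep {in(p4,t1), pkg_at(p1,hub), pkg_at(p3,whs2), truck_at(t1,whs2)}, require {truck_at(t2,hub)}
    → {in(p4,t1), pkg_at(p1,hub), pkg_at(p3,whs2), truck_at(t1,whs2), truck_at(t2,hub)}
  through step 1 (load(p4,t1,whs2)): drop {in(p4,t1)}, keep {pkg_at(p1,hub), pkg_at(p3,whs2), truck_at(t1,whs2), truck_at(t2,hub)}, require {pkg_at(p4,whs2), truck_at(t1,whs2)}
    → {pkg_at(p1,hub), pkg_at(p3,whs2), pkg_at(p4,whs2), truck_at(t1,whs2), truck_at(t2,hub)}

== RESULT ==
["pkg_at(p1,hub)", "pkg_at(p3,whs2)", "pkg_at(p4,whs2)", "truck_at(t1,whs2)", "truck_at(t2,hub)"]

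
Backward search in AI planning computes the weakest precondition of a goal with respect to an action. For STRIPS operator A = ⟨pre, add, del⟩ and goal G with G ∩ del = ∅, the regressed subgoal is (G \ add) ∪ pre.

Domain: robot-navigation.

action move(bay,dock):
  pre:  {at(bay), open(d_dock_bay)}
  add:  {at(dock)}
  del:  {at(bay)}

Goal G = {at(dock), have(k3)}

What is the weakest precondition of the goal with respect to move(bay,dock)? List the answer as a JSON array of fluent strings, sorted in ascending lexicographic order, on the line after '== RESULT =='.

Compute (G \ add) ∪ pre:
  G ∩ del = {}  (empty — regression defined)
  G \ add = {at(dock), have(k3)} \ {at(dock)} = {have(k3)}
  ∪ pre   = {have(k3)} ∪ {at(bay), open(d_dock_bay)}
          = {at(bay), have(k3), open(d_dock_bay)}

== RESULT ==
["at(bay)", "have(k3)", "open(d_dock_bay)"]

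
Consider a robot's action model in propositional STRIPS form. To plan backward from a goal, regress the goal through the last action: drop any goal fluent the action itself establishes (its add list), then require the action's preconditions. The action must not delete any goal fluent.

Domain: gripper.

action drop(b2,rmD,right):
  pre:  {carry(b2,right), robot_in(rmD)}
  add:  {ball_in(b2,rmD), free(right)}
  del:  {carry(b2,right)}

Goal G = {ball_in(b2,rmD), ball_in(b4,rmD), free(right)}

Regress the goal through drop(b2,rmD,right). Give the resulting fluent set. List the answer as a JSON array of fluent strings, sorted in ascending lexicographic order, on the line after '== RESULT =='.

Compute (G \ add) ∪ pre:
  G ∩ del = {}  (empty — regression defined)
  G \ add = {ball_in(b2,rmD), ball_in(b4,rmD), free(right)} \ {ball_in(b2,rmD), free(right)} = {ball_in(b4,rmD)}
  ∪ pre   = {ball_in(b4,rmD)} ∪ {carry(b2,right), robot_in(rmD)}
          = {ball_in(b4,rmD), carry(b2,right), robot_in(rmD)}

== RESULT ==
["ball_in(b4,rmD)", "carry(b2,right)", "robot_in(rmD)"]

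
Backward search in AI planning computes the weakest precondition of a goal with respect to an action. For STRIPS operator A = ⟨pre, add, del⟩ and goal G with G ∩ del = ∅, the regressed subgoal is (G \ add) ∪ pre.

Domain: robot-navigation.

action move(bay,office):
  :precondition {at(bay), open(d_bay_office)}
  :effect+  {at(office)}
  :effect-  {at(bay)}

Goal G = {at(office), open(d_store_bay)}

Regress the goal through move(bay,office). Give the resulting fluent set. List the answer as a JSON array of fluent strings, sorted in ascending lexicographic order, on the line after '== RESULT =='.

Compute (G \ add) ∪ pre:
  G ∩ del = {}  (empty — regression defined)
  G \ add = {at(office), open(d_store_bay)} \ {at(office)} = {open(d_store_bay)}
  ∪ pre   = {open(d_store_bay)} ∪ {at(bay), open(d_bay_office)}
          = {at(bay), open(d_bay_office), open(d_store_bay)}

== RESULT ==
["at(bay)", "open(d_bay_office)", "open(d_store_bay)"]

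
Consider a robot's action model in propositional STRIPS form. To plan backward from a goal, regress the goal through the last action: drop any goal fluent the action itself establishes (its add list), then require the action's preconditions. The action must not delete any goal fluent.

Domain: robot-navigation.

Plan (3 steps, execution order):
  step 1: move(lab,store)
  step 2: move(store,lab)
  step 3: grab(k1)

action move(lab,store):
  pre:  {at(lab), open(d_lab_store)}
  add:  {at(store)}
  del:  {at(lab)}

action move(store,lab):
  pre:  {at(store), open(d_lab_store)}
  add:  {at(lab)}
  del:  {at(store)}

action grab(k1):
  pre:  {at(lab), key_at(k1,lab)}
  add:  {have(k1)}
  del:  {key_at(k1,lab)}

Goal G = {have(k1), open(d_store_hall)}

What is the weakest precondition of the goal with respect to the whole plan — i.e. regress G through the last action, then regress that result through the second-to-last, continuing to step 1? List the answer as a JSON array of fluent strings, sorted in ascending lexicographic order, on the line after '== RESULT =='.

Work backward from the goal:
  through step 3 (grab(k1)): drop {have(k1)}, keep {open(d_store_hall)}, require {at(lab), key_at(k1,lab)}
    → {at(lab), key_at(k1,lab), open(d_store_hall)}
  through step 2 (move(store,lab)): drop {at(lab)}, keep {key_at(k1,lab), open(d_store_hall)}, require {at(store), open(d_lab_store)}
    → {at(store), key_at(k1,lab), open(d_lab_store), open(d_store_hall)}
  through step 1 (move(lab,store)): drop {at(store)}, keep {key_at(k1,lab), open(d_lab_store), open(d_store_hall)}, require {at(lab), open(d_lab_store)}
    → {at(lab), key_at(k1,lab), open(d_lab_store), open(d_store_hall)}

== RESULT ==
["at(lab)", "key_at(k1,lab)", "open(d_lab_store)", "open(d_store_hall)"]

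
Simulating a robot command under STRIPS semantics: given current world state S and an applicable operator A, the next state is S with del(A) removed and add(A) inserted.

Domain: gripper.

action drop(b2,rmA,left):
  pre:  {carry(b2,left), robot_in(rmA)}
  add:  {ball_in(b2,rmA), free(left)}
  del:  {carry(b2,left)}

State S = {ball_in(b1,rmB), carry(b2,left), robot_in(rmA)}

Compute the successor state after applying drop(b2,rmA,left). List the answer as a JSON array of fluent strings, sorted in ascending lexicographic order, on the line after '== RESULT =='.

Compute (S \ del) ∪ add:
  pre ⊆ S: {carry(b2,left), robot_in(rmA)} ⊆ S  — applicable
  S \ del = {ball_in(b1,rmB), robot_in(rmA)}
  ∪ add   = {ball_in(b1,rmB), ball_in(b2,rmA), free(left), robot_in(rmA)}

== RESULT ==
["ball_in(b1,rmB)", "ball_in(b2,rmA)", "free(left)", "robot_in(rmA)"]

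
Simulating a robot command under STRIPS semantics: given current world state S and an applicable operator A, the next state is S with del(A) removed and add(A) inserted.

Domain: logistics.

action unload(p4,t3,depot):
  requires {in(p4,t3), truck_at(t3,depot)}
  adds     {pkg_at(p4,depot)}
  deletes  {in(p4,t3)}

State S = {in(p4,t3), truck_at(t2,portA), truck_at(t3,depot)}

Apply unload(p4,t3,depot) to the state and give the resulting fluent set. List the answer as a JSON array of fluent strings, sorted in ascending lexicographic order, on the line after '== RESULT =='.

Progress:
  pre ⊆ S: {in(p4,t3), truck_at(t3,depot)} ⊆ S  — applicable
  S \ del = {truck_at(t2,portA), truck_at(t3,depot)}
  ∪ add   = {pkg_at(p4,depot), truck_at(t2,portA), truck_at(t3,depot)}

== RESULT ==
["pkg_at(p4,depot)", "truck_at(t2,portA)", "truck_at(t3,depot)"]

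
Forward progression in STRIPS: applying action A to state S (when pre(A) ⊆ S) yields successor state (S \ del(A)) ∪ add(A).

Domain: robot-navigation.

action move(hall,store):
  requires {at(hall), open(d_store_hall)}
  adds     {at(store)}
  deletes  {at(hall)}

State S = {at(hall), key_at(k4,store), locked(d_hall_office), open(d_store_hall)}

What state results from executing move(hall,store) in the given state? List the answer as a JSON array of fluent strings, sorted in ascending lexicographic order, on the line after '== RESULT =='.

Progress:
  pre ⊆ S: {at(hall), open(d_store_hall)} ⊆ S  — applicable
  S \ del = {key_at(k4,store), locked(d_hall_office), open(d_store_hall)}
  ∪ add   = {at(store), key_at(k4,store), locked(d_hall_office), open(d_store_hall)}

== RESULT ==
["at(store)", "key_at(k4,store)", "locked(d_hall_office)", "open(d_store_hall)"]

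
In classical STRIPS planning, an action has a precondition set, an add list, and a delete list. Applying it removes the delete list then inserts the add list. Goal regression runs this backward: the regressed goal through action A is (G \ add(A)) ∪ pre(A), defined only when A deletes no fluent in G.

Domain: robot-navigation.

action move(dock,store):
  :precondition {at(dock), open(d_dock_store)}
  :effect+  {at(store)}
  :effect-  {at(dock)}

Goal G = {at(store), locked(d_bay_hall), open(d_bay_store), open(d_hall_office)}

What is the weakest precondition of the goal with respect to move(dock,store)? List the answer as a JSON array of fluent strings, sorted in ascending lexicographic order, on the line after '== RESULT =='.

Compute (G \ add) ∪ pre:
  G ∩ del = {}  (empty — regression defined)
  G \ add = {at(store), locked(d_bay_hall), open(d_bay_store), open(d_hall_office)} \ {at(store)} = {locked(d_bay_hall), open(d_bay_store), open(d_hall_office)}
  ∪ pre   = {locked(d_bay_hall), open(d_bay_store), open(d_hall_office)} ∪ {at(dock), open(d_dock_store)}
          = {at(dock), locked(d_bay_hall), open(d_bay_store), open(d_dock_store), open(d_hall_office)}

== RESULT ==
["at(dock)", "locked(d_bay_hall)", "open(d_bay_store)", "open(d_dock_store)", "open(d_hall_office)"]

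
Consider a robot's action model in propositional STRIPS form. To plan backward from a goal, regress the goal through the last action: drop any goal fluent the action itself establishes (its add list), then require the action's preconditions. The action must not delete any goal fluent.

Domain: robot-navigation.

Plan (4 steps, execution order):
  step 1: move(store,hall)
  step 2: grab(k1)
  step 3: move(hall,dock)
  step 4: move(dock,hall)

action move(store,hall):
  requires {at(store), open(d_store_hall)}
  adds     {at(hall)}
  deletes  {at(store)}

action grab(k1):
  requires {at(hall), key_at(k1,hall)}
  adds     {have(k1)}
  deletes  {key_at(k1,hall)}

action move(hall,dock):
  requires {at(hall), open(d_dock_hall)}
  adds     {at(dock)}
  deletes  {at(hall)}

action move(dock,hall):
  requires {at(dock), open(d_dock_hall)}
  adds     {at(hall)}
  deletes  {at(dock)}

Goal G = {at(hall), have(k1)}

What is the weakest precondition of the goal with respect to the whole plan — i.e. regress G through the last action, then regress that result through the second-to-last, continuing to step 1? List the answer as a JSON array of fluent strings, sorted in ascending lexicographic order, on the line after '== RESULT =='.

Regress step by step:
  through step 4 (move(dock,hall)): drop {at(hall)}, keep {have(k1)}, require {at(dock), open(d_dock_hall)}
    → {at(dock), have(k1), open(d_dock_hall)}
  through step 3 (move(hall,dock)): drop {at(dock)}, keep {have(k1), open(d_dock_hall)}, require {at(hall), open(d_dock_hall)}
    → {at(hall), have(k1), open(d_dock_hall)}
  through step 2 (grab(k1)): drop {have(k1)}, keep {at(hall), open(d_dock_hall)}, require {at(hall), key_at(k1,hall)}
    → {at(hall), key_at(k1,hall), open(d_dock_hall)}
  through step 1 (move(store,hall)): drop {at(hall)}, keep {key_at(k1,hall), open(d_dock_hall)}, require {at(store), open(d_store_hall)}
    → {at(store), key_at(k1,hall), open(d_dock_hall), open(d_store_hall)}

== RESULT ==
["at(store)", "key_at(k1,hall)", "open(d_dock_hall)", "open(d_store_hall)"]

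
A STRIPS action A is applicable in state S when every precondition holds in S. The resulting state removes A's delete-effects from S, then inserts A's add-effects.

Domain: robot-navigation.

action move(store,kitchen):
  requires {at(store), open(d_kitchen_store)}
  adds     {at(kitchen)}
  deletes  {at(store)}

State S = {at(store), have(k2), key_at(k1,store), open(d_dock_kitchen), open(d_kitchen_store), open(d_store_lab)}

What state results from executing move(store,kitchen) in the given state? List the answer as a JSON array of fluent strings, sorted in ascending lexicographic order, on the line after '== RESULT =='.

Progress:
  pre ⊆ S: {at(store), open(d_kitchen_store)} ⊆ S  — applicable
  S \ del = {have(k2), key_at(k1,store), open(d_dock_kitchen), open(d_kitchen_store), open(d_store_lab)}
  ∪ add   = {at(kitchen), have(k2), key_at(k1,store), open(d_dock_kitchen), open(d_kitchen_store), open(d_store_lab)}

== RESULT ==
["at(kitchen)", "have(k2)", "key_at(k1,store)", "open(d_dock_kitchen)", "open(d_kitchen_store)", "open(d_store_lab)"]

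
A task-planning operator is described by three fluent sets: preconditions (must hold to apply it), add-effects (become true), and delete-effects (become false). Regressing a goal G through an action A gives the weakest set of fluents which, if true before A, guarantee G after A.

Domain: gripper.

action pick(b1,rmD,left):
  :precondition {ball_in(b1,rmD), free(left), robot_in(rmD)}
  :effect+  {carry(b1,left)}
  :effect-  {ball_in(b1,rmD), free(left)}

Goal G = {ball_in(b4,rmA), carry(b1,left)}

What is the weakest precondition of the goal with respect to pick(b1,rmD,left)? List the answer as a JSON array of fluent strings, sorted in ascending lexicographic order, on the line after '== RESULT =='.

Compute (G \ add) ∪ pre:
  G ∩ del = {}  (empty — regression defined)
  G \ add = {ball_in(b4,rmA), carry(b1,left)} \ {carry(b1,left)} = {ball_in(b4,rmA)}
  ∪ pre   = {ball_in(b4,rmA)} ∪ {ball_in(b1,rmD), free(left), robot_in(rmD)}
          = {ball_in(b1,rmD), ball_in(b4,rmA), free(left), robot_in(rmD)}

== RESULT ==
["ball_in(b1,rmD)", "ball_in(b4,rmA)", "free(left)", "robot_in(rmD)"]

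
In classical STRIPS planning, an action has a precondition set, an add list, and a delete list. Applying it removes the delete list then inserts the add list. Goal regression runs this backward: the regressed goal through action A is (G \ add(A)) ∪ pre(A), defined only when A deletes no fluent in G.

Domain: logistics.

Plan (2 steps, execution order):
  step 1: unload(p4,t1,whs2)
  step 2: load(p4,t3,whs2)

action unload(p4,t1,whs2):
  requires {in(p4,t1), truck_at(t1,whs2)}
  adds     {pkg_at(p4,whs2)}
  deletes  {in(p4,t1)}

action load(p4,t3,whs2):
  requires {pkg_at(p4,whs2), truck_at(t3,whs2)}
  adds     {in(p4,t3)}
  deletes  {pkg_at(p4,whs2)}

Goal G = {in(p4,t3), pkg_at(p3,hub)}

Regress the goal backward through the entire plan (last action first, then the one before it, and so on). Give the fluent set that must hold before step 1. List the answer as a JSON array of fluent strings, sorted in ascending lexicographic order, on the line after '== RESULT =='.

Regress step by step:
  through step 2 (load(p4,t3,whs2)): drop {in(p4,t3)}, keep {pkg_at(p3,hub)}, require {pkg_at(p4,whs2), truck_at(t3,whs2)}
    → {pkg_at(p3,hub), pkg_at(p4,whs2), truck_at(t3,whs2)}
  through step 1 (unload(p4,t1,whs2)): drop {pkg_at(p4,whs2)}, keep {pkg_at(p3,hub), truck_at(t3,whs2)}, require {in(p4,t1), truck_at(t1,whs2)}
    → {in(p4,t1), pkg_at(p3,hub), truck_at(t1,whs2), truck_at(t3,whs2)}

== RESULT ==
["in(p4,t1)", "pkg_at(p3,hub)", "truck_at(t1,whs2)", "truck_at(t3,whs2)"]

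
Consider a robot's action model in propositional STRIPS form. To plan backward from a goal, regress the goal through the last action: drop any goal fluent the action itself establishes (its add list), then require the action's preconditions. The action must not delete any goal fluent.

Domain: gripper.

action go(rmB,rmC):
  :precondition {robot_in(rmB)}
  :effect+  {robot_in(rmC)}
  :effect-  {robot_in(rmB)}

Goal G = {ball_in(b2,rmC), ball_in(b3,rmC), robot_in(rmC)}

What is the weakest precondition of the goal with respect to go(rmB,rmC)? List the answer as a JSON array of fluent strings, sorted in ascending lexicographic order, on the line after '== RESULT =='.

Regress:
  G ∩ del = {}  (empty — regression defined)
  G \ add = {ball_in(b2,rmC), ball_in(b3,rmC), robot_in(rmC)} \ {robot_in(rmC)} = {ball_in(b2,rmC), ball_in(b3,rmC)}
  ∪ pre   = {ball_in(b2,rmC), ball_in(b3,rmC)} ∪ {robot_in(rmB)}
          = {ball_in(b2,rmC), ball_in(b3,rmC), robot_in(rmB)}

== RESULT ==
["ball_in(b2,rmC)", "ball_in(b3,rmC)", "robot_in(rmB)"]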